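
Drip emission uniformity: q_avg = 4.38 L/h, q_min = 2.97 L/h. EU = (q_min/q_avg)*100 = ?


EU = (q_min/q_avg)*100 = (2.97/4.38)*100 = 67.8082%

67.8082 %


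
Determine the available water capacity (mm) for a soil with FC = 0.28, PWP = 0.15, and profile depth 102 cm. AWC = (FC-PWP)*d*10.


AWC = (FC - PWP) * d * 10
AWC = (0.28 - 0.15) * 102 * 10
AWC = 0.1300 * 102 * 10

132.6000 mm


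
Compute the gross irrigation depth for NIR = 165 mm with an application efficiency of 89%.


Ea = 89% = 0.89
GID = NIR / Ea = 165 / 0.89 = 185.3933 mm

185.3933 mm


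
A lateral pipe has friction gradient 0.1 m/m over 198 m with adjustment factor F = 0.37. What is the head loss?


hf = J * L * F = 0.1 * 198 * 0.37 = 7.3260 m

7.3260 m


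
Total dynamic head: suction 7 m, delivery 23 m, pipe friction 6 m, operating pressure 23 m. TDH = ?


TDH = Hs + Hd + hf + Hp = 7 + 23 + 6 + 23 = 59

59 m


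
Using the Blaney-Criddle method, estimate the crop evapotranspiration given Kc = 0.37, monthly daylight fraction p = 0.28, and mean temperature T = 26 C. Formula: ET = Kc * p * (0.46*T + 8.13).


ET = Kc * p * (0.46*T + 8.13)
ET = 0.37 * 0.28 * (0.46*26 + 8.13)
ET = 0.37 * 0.28 * 20.0900

2.0813 mm/day


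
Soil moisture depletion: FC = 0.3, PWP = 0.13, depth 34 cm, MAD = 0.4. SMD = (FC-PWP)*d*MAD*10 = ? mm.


SMD = (FC - PWP) * d * MAD * 10
SMD = (0.3 - 0.13) * 34 * 0.4 * 10
SMD = 0.1700 * 34 * 0.4 * 10

23.1200 mm


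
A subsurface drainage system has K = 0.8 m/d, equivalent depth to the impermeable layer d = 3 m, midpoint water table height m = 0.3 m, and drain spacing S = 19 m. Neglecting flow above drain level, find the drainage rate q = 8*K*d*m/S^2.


q = 8*K*d*m/S^2
q = 8*0.8*3*0.3/19^2
q = 5.7600 / 361

0.0160 m/d


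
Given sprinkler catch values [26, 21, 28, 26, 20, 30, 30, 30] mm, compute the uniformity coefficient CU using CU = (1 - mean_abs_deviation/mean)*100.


mean = 26.375000 mm
MAD = 3.125000 mm
CU = (1 - 3.125000/26.375000)*100

88.1517 %


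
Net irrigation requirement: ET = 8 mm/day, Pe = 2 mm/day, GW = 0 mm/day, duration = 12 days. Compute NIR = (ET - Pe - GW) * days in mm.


Daily deficit = ET - Pe - GW = 8 - 2 - 0 = 6 mm/day
NIR = 6 * 12 = 72 mm

72.0000 mm


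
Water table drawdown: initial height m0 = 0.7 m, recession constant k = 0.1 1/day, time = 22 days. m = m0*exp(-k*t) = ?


m = m0 * exp(-k*t)
m = 0.7 * exp(-0.1 * 22)
m = 0.7 * exp(-2.2000)

0.0776 m


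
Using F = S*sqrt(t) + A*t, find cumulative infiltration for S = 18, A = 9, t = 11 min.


F = S*sqrt(t) + A*t
F = 18*sqrt(11) + 9*11
F = 18*3.316625 + 99

158.6993 mm


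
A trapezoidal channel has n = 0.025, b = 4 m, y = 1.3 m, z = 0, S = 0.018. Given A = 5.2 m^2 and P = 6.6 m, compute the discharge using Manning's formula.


R = A/P = 5.2/6.6 = 0.787879
Q = (1/0.025) * 5.2 * 0.787879^(2/3) * 0.018^0.5

23.8052 m^3/s


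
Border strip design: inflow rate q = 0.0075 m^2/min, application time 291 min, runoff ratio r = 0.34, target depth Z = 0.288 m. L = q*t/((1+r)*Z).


L = q*t/((1+r)*Z)
L = 0.0075*291/((1+0.34)*0.288)
L = 2.1825/0.38592

5.6553 m


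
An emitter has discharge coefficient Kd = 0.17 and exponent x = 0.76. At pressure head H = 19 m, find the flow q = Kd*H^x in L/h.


q = Kd * H^x = 0.17 * 19^0.76 = 0.17 * 9.372441

1.5933 L/h


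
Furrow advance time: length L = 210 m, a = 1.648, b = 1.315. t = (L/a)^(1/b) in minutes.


t = (L/a)^(1/b)
t = (210/1.648)^(1/1.315)
t = 127.427184^(1/1.315)

39.8988 min


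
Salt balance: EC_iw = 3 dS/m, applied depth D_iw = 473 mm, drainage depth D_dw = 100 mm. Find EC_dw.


EC_dw = EC_iw * D_iw / D_dw
EC_dw = 3 * 473 / 100
EC_dw = 1419 / 100

14.1900 dS/m


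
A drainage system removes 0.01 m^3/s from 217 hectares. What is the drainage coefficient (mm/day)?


DC = Q * 86400 / (A * 10000) * 1000
DC = 0.01 * 86400 / (217 * 10000) * 1000
DC = 864000.0000 / 2170000

0.3982 mm/day


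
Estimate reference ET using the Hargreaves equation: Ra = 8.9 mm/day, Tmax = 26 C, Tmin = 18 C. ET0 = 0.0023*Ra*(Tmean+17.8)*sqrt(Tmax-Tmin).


Tmean = (Tmax + Tmin)/2 = (26 + 18)/2 = 22.0
ET0 = 0.0023 * 8.9 * (22.0 + 17.8) * sqrt(26 - 18)
ET0 = 0.0023 * 8.9 * 39.8 * 2.828427

2.3043 mm/day


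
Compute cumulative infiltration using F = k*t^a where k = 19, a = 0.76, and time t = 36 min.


F = k * t^a = 19 * 36^0.76
F = 19 * 15.233156

289.4300 mm


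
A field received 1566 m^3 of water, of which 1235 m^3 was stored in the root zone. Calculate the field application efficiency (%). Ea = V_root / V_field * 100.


Ea = V_root / V_field * 100 = 1235 / 1566 * 100 = 78.8633%

78.8633 %


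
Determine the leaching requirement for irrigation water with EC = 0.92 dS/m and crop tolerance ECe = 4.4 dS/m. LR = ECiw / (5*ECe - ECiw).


LR = ECiw / (5*ECe - ECiw)
LR = 0.92 / (5*4.4 - 0.92)
LR = 0.92 / 21.0800

0.0436


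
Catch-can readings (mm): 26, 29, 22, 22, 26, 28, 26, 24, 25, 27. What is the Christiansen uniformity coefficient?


mean = 25.500000 mm
MAD = 1.800000 mm
CU = (1 - 1.800000/25.500000)*100

92.9412 %


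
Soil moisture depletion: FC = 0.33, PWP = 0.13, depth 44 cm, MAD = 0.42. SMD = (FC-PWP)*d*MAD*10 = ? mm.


SMD = (FC - PWP) * d * MAD * 10
SMD = (0.33 - 0.13) * 44 * 0.42 * 10
SMD = 0.2000 * 44 * 0.42 * 10

36.9600 mm


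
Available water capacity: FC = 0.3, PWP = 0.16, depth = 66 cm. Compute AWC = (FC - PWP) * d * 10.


AWC = (FC - PWP) * d * 10
AWC = (0.3 - 0.16) * 66 * 10
AWC = 0.1400 * 66 * 10

92.4000 mm


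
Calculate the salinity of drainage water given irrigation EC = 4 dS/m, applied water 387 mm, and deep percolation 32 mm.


EC_dw = EC_iw * D_iw / D_dw
EC_dw = 4 * 387 / 32
EC_dw = 1548 / 32

48.3750 dS/m


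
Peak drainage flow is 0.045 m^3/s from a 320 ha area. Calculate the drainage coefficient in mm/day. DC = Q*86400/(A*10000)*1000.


DC = Q * 86400 / (A * 10000) * 1000
DC = 0.045 * 86400 / (320 * 10000) * 1000
DC = 3888000.0000 / 3200000

1.2150 mm/day


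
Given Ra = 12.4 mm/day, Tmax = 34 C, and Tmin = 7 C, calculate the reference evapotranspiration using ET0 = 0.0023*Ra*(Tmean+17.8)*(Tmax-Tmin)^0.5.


Tmean = (Tmax + Tmin)/2 = (34 + 7)/2 = 20.5
ET0 = 0.0023 * 12.4 * (20.5 + 17.8) * sqrt(34 - 7)
ET0 = 0.0023 * 12.4 * 38.3 * 5.196152

5.6758 mm/day


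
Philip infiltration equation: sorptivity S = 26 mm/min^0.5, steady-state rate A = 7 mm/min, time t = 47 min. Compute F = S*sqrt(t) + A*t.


F = S*sqrt(t) + A*t
F = 26*sqrt(47) + 7*47
F = 26*6.855655 + 329

507.2470 mm


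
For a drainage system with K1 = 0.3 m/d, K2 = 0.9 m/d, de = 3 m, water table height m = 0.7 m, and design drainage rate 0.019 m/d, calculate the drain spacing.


S^2 = 8*K2*de*m/q + 4*K1*m^2/q
S^2 = 8*0.9*3*0.7/0.019 + 4*0.3*0.7^2/0.019
S = sqrt(826.7368)

28.7530 m


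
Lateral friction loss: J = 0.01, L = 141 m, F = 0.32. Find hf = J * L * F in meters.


hf = J * L * F = 0.01 * 141 * 0.32 = 0.4512 m

0.4512 m


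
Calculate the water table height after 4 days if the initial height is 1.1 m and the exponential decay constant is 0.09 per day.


m = m0 * exp(-k*t)
m = 1.1 * exp(-0.09 * 4)
m = 1.1 * exp(-0.3600)

0.7674 m


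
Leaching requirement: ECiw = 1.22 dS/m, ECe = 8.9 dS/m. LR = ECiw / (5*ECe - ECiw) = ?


LR = ECiw / (5*ECe - ECiw)
LR = 1.22 / (5*8.9 - 1.22)
LR = 1.22 / 43.2800

0.0282


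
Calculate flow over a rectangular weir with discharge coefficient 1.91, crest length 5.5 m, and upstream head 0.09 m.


Q = C * L * H^(3/2) = 1.91 * 5.5 * 0.09^1.5 = 1.91 * 5.5 * 0.027000

0.2836 m^3/s


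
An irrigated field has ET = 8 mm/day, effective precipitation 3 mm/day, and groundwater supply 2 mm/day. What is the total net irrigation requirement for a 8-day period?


Daily deficit = ET - Pe - GW = 8 - 3 - 2 = 3 mm/day
NIR = 3 * 8 = 24 mm

24.0000 mm


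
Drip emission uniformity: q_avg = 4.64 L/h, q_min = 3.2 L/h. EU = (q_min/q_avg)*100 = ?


EU = (q_min/q_avg)*100 = (3.2/4.64)*100 = 68.9655%

68.9655 %


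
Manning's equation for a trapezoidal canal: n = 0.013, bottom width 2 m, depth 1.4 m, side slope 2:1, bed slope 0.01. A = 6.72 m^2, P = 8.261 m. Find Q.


R = A/P = 6.72/8.261 = 0.813461
Q = (1/0.013) * 6.72 * 0.813461^(2/3) * 0.01^0.5

45.0454 m^3/s


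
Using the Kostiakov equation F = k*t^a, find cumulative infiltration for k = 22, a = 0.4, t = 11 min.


F = k * t^a = 22 * 11^0.4
F = 22 * 2.609499

57.4090 mm


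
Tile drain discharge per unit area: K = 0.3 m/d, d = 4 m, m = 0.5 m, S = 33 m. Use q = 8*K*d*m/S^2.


q = 8*K*d*m/S^2
q = 8*0.3*4*0.5/33^2
q = 4.8000 / 1089

0.0044 m/d


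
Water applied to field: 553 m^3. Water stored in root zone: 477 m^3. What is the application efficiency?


Ea = V_root / V_field * 100 = 477 / 553 * 100 = 86.2568%

86.2568 %


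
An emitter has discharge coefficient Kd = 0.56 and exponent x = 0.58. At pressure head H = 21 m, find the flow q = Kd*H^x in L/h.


q = Kd * H^x = 0.56 * 21^0.58 = 0.56 * 5.846382

3.2740 L/h


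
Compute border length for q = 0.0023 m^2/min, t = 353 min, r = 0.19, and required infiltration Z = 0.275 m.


L = q*t/((1+r)*Z)
L = 0.0023*353/((1+0.19)*0.275)
L = 0.8119/0.32725

2.4810 m


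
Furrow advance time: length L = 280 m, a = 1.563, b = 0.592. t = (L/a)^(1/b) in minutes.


t = (L/a)^(1/b)
t = (280/1.563)^(1/0.592)
t = 179.142674^(1/0.592)

6398.5192 min


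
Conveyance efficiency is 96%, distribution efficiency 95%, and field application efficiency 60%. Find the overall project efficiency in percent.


Ec = 0.96, Eb = 0.95, Ea = 0.6
E = 0.96 * 0.95 * 0.6 * 100 = 54.7200%

54.7200 %


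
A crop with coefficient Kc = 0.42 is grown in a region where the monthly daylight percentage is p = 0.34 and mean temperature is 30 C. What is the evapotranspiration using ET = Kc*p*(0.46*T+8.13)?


ET = Kc * p * (0.46*T + 8.13)
ET = 0.42 * 0.34 * (0.46*30 + 8.13)
ET = 0.42 * 0.34 * 21.9300

3.1316 mm/day


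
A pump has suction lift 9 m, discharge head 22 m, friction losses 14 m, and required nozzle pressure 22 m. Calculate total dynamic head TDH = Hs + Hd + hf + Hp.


TDH = Hs + Hd + hf + Hp = 9 + 22 + 14 + 22 = 67

67 m


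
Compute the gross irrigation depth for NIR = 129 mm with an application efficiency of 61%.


Ea = 61% = 0.61
GID = NIR / Ea = 129 / 0.61 = 211.4754 mm

211.4754 mm


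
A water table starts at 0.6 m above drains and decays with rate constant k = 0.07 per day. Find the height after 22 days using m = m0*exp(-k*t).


m = m0 * exp(-k*t)
m = 0.6 * exp(-0.07 * 22)
m = 0.6 * exp(-1.5400)

0.1286 m


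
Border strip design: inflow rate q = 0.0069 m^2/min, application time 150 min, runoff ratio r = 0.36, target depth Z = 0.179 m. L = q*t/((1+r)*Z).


L = q*t/((1+r)*Z)
L = 0.0069*150/((1+0.36)*0.179)
L = 1.035/0.24344

4.2516 m


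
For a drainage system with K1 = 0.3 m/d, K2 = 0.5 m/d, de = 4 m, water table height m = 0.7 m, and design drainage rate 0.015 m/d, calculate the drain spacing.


S^2 = 8*K2*de*m/q + 4*K1*m^2/q
S^2 = 8*0.5*4*0.7/0.015 + 4*0.3*0.7^2/0.015
S = sqrt(785.8667)

28.0333 m


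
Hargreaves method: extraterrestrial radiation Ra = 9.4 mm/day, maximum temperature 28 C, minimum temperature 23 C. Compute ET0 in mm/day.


Tmean = (Tmax + Tmin)/2 = (28 + 23)/2 = 25.5
ET0 = 0.0023 * 9.4 * (25.5 + 17.8) * sqrt(28 - 23)
ET0 = 0.0023 * 9.4 * 43.3 * 2.236068

2.0933 mm/day


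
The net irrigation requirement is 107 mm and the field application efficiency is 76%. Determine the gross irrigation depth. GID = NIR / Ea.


Ea = 76% = 0.76
GID = NIR / Ea = 107 / 0.76 = 140.7895 mm

140.7895 mm


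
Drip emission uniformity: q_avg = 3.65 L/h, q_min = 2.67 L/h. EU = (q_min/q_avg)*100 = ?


EU = (q_min/q_avg)*100 = (2.67/3.65)*100 = 73.1507%

73.1507 %


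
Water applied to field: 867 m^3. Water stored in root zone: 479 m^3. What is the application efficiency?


Ea = V_root / V_field * 100 = 479 / 867 * 100 = 55.2480%

55.2480 %


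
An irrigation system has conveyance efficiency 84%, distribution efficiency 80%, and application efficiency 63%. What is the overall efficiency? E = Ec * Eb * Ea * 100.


Ec = 0.84, Eb = 0.8, Ea = 0.63
E = 0.84 * 0.8 * 0.63 * 100 = 42.3360%

42.3360 %


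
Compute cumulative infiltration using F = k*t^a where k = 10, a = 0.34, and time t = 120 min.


F = k * t^a = 10 * 120^0.34
F = 10 * 5.092390

50.9239 mm


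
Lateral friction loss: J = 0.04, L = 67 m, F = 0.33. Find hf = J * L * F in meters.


hf = J * L * F = 0.04 * 67 * 0.33 = 0.8844 m

0.8844 m


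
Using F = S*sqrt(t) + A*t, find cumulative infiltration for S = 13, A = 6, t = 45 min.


F = S*sqrt(t) + A*t
F = 13*sqrt(45) + 6*45
F = 13*6.708204 + 270

357.2067 mm


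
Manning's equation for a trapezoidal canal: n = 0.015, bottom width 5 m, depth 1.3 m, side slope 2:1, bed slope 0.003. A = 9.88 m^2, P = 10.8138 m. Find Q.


R = A/P = 9.88/10.8138 = 0.913647
Q = (1/0.015) * 9.88 * 0.913647^(2/3) * 0.003^0.5

33.9687 m^3/s


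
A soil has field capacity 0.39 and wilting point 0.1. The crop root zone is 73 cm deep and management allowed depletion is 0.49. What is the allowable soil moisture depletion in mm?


SMD = (FC - PWP) * d * MAD * 10
SMD = (0.39 - 0.1) * 73 * 0.49 * 10
SMD = 0.2900 * 73 * 0.49 * 10

103.7330 mm


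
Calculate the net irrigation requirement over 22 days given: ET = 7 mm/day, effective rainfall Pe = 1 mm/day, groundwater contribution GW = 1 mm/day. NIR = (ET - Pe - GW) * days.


Daily deficit = ET - Pe - GW = 7 - 1 - 1 = 5 mm/day
NIR = 5 * 22 = 110 mm

110.0000 mm


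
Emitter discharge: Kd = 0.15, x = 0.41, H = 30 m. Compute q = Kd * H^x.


q = Kd * H^x = 0.15 * 30^0.41 = 0.15 * 4.032921

0.6049 L/h


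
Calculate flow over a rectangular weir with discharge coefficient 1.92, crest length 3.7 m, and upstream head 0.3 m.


Q = C * L * H^(3/2) = 1.92 * 3.7 * 0.3^1.5 = 1.92 * 3.7 * 0.164317

1.1673 m^3/s


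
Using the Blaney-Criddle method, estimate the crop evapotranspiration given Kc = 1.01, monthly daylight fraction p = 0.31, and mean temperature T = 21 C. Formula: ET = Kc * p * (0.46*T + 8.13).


ET = Kc * p * (0.46*T + 8.13)
ET = 1.01 * 0.31 * (0.46*21 + 8.13)
ET = 1.01 * 0.31 * 17.7900

5.5700 mm/day


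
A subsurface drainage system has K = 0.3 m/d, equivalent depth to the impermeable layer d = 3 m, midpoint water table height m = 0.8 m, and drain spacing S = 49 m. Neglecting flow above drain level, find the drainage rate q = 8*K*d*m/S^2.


q = 8*K*d*m/S^2
q = 8*0.3*3*0.8/49^2
q = 5.7600 / 2401

0.0024 m/d


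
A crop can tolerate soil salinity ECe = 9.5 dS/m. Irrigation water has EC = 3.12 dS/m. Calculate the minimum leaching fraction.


LR = ECiw / (5*ECe - ECiw)
LR = 3.12 / (5*9.5 - 3.12)
LR = 3.12 / 44.3800

0.0703


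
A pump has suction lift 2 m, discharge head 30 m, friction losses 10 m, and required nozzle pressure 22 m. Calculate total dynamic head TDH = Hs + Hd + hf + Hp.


TDH = Hs + Hd + hf + Hp = 2 + 30 + 10 + 22 = 64

64 m


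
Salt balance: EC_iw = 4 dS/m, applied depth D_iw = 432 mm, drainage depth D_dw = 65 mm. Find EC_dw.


EC_dw = EC_iw * D_iw / D_dw
EC_dw = 4 * 432 / 65
EC_dw = 1728 / 65

26.5846 dS/m


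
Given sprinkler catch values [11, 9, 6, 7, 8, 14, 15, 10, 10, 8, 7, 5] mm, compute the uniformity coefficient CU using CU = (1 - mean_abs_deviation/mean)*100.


mean = 9.166667 mm
MAD = 2.361111 mm
CU = (1 - 2.361111/9.166667)*100

74.2424 %


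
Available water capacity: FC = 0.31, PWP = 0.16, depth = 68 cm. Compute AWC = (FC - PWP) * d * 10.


AWC = (FC - PWP) * d * 10
AWC = (0.31 - 0.16) * 68 * 10
AWC = 0.1500 * 68 * 10

102.0000 mm


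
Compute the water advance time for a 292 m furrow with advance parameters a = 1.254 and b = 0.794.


t = (L/a)^(1/b)
t = (292/1.254)^(1/0.794)
t = 232.854864^(1/0.794)

957.6697 min


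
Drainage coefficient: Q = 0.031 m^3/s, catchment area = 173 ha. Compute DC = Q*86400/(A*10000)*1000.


DC = Q * 86400 / (A * 10000) * 1000
DC = 0.031 * 86400 / (173 * 10000) * 1000
DC = 2678400.0000 / 1730000

1.5482 mm/day


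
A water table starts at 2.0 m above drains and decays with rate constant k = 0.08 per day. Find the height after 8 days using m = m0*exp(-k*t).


m = m0 * exp(-k*t)
m = 2.0 * exp(-0.08 * 8)
m = 2.0 * exp(-0.6400)

1.0546 m


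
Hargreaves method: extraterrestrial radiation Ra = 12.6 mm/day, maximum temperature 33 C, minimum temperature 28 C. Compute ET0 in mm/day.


Tmean = (Tmax + Tmin)/2 = (33 + 28)/2 = 30.5
ET0 = 0.0023 * 12.6 * (30.5 + 17.8) * sqrt(33 - 28)
ET0 = 0.0023 * 12.6 * 48.3 * 2.236068

3.1299 mm/day


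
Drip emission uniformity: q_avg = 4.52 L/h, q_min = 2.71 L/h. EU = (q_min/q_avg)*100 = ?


EU = (q_min/q_avg)*100 = (2.71/4.52)*100 = 59.9558%

59.9558 %


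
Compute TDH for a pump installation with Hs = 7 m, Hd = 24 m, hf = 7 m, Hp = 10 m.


TDH = Hs + Hd + hf + Hp = 7 + 24 + 7 + 10 = 48

48 m


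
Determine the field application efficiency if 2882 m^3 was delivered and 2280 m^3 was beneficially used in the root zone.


Ea = V_root / V_field * 100 = 2280 / 2882 * 100 = 79.1117%

79.1117 %


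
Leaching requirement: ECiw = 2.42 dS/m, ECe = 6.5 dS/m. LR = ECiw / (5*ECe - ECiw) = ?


LR = ECiw / (5*ECe - ECiw)
LR = 2.42 / (5*6.5 - 2.42)
LR = 2.42 / 30.0800

0.0805


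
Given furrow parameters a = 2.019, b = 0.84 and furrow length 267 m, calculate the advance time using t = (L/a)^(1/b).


t = (L/a)^(1/b)
t = (267/2.019)^(1/0.84)
t = 132.243685^(1/0.84)

335.3099 min


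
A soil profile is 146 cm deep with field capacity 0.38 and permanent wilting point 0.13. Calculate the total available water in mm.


AWC = (FC - PWP) * d * 10
AWC = (0.38 - 0.13) * 146 * 10
AWC = 0.2500 * 146 * 10

365.0000 mm


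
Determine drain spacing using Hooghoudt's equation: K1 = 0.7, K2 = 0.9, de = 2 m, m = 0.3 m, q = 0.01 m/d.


S^2 = 8*K2*de*m/q + 4*K1*m^2/q
S^2 = 8*0.9*2*0.3/0.01 + 4*0.7*0.3^2/0.01
S = sqrt(457.2000)

21.3822 m


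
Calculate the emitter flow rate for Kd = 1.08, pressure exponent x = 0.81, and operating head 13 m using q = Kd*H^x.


q = Kd * H^x = 1.08 * 13^0.81 = 1.08 * 7.985353

8.6242 L/h


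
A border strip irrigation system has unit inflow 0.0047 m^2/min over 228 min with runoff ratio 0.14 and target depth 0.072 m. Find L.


L = q*t/((1+r)*Z)
L = 0.0047*228/((1+0.14)*0.072)
L = 1.0716/0.08208

13.0556 m


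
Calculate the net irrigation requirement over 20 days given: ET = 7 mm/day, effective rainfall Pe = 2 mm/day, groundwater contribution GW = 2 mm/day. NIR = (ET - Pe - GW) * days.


Daily deficit = ET - Pe - GW = 7 - 2 - 2 = 3 mm/day
NIR = 3 * 20 = 60 mm

60.0000 mm


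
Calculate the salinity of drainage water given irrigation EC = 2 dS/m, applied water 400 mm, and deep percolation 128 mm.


EC_dw = EC_iw * D_iw / D_dw
EC_dw = 2 * 400 / 128
EC_dw = 800 / 128

6.2500 dS/m


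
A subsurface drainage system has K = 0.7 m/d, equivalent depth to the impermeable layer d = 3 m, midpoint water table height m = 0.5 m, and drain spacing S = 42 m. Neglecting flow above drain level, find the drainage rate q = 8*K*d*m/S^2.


q = 8*K*d*m/S^2
q = 8*0.7*3*0.5/42^2
q = 8.4000 / 1764

0.0048 m/d


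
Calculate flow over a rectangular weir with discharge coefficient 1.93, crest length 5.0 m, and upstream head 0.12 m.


Q = C * L * H^(3/2) = 1.93 * 5.0 * 0.12^1.5 = 1.93 * 5.0 * 0.041569

0.4011 m^3/s


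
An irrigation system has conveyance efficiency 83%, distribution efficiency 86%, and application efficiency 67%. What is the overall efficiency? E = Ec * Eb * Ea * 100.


Ec = 0.83, Eb = 0.86, Ea = 0.67
E = 0.83 * 0.86 * 0.67 * 100 = 47.8246%

47.8246 %


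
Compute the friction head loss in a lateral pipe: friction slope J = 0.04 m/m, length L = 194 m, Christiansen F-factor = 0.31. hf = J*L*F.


hf = J * L * F = 0.04 * 194 * 0.31 = 2.4056 m

2.4056 m


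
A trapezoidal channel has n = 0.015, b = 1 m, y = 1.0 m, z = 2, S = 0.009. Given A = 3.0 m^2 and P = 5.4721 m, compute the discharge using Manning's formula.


R = A/P = 3.0/5.4721 = 0.548236
Q = (1/0.015) * 3.0 * 0.548236^(2/3) * 0.009^0.5

12.7095 m^3/s


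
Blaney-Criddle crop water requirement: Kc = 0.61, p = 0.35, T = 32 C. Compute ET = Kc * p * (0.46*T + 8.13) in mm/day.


ET = Kc * p * (0.46*T + 8.13)
ET = 0.61 * 0.35 * (0.46*32 + 8.13)
ET = 0.61 * 0.35 * 22.8500

4.8785 mm/day


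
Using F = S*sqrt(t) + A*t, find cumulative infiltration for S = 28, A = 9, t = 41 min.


F = S*sqrt(t) + A*t
F = 28*sqrt(41) + 9*41
F = 28*6.403124 + 369

548.2875 mm


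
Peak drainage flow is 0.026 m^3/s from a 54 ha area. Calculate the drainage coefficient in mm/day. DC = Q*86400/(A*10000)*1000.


DC = Q * 86400 / (A * 10000) * 1000
DC = 0.026 * 86400 / (54 * 10000) * 1000
DC = 2246400.0000 / 540000

4.1600 mm/day


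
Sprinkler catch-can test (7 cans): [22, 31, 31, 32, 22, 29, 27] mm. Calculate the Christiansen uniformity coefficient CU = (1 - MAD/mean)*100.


mean = 27.714286 mm
MAD = 3.469388 mm
CU = (1 - 3.469388/27.714286)*100

87.4816 %


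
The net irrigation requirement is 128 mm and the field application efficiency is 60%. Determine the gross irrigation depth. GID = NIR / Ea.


Ea = 60% = 0.6
GID = NIR / Ea = 128 / 0.6 = 213.3333 mm

213.3333 mm


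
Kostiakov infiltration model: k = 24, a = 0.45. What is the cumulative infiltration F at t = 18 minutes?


F = k * t^a = 24 * 18^0.45
F = 24 * 3.671746

88.1219 mm


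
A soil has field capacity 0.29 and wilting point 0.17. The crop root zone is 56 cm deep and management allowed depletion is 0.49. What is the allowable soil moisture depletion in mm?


SMD = (FC - PWP) * d * MAD * 10
SMD = (0.29 - 0.17) * 56 * 0.49 * 10
SMD = 0.1200 * 56 * 0.49 * 10

32.9280 mm


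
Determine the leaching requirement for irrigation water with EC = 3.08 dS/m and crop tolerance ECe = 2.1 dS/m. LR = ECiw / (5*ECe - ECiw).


LR = ECiw / (5*ECe - ECiw)
LR = 3.08 / (5*2.1 - 3.08)
LR = 3.08 / 7.4200

0.4151


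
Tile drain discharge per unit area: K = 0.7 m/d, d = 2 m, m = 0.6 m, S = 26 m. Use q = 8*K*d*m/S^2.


q = 8*K*d*m/S^2
q = 8*0.7*2*0.6/26^2
q = 6.7200 / 676

0.0099 m/d


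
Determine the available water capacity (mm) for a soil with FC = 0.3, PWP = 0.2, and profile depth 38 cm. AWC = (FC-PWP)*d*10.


AWC = (FC - PWP) * d * 10
AWC = (0.3 - 0.2) * 38 * 10
AWC = 0.1000 * 38 * 10

38.0000 mm


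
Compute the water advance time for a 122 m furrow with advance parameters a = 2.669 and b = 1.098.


t = (L/a)^(1/b)
t = (122/2.669)^(1/1.098)
t = 45.710004^(1/1.098)

32.4975 min


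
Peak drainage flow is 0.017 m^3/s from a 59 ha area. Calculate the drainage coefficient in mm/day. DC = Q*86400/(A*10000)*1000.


DC = Q * 86400 / (A * 10000) * 1000
DC = 0.017 * 86400 / (59 * 10000) * 1000
DC = 1468800.0000 / 590000

2.4895 mm/day


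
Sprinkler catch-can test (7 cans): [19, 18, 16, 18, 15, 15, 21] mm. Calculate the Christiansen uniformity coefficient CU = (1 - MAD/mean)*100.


mean = 17.428571 mm
MAD = 1.795918 mm
CU = (1 - 1.795918/17.428571)*100

89.6956 %


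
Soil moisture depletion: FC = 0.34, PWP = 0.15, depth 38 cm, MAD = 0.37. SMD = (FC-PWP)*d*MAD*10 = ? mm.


SMD = (FC - PWP) * d * MAD * 10
SMD = (0.34 - 0.15) * 38 * 0.37 * 10
SMD = 0.1900 * 38 * 0.37 * 10

26.7140 mm


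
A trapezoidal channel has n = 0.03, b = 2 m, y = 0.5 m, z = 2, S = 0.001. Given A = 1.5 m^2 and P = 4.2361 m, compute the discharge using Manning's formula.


R = A/P = 1.5/4.2361 = 0.354099
Q = (1/0.03) * 1.5 * 0.354099^(2/3) * 0.001^0.5

0.7914 m^3/s


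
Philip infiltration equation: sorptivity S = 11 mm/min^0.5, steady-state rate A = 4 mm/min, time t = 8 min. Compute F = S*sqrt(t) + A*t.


F = S*sqrt(t) + A*t
F = 11*sqrt(8) + 4*8
F = 11*2.828427 + 32

63.1127 mm


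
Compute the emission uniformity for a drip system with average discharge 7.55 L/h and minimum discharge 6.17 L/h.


EU = (q_min/q_avg)*100 = (6.17/7.55)*100 = 81.7219%

81.7219 %


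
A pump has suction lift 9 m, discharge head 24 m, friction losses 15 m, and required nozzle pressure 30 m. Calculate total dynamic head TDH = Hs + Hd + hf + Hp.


TDH = Hs + Hd + hf + Hp = 9 + 24 + 15 + 30 = 78

78 m


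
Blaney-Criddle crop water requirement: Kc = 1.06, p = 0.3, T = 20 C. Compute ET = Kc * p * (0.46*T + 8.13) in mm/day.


ET = Kc * p * (0.46*T + 8.13)
ET = 1.06 * 0.3 * (0.46*20 + 8.13)
ET = 1.06 * 0.3 * 17.3300

5.5109 mm/day


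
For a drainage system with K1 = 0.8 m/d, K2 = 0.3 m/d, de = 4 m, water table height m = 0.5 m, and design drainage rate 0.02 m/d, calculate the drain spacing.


S^2 = 8*K2*de*m/q + 4*K1*m^2/q
S^2 = 8*0.3*4*0.5/0.02 + 4*0.8*0.5^2/0.02
S = sqrt(280.0000)

16.7332 m


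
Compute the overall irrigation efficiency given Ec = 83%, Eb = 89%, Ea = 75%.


Ec = 0.83, Eb = 0.89, Ea = 0.75
E = 0.83 * 0.89 * 0.75 * 100 = 55.4025%

55.4025 %


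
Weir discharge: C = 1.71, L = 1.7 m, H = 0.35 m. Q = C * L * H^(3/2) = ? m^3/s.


Q = C * L * H^(3/2) = 1.71 * 1.7 * 0.35^1.5 = 1.71 * 1.7 * 0.207063

0.6019 m^3/s


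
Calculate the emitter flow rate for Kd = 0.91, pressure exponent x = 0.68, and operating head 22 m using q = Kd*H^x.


q = Kd * H^x = 0.91 * 22^0.68 = 0.91 * 8.181773

7.4454 L/h


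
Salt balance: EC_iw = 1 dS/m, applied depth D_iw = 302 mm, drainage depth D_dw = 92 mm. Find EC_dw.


EC_dw = EC_iw * D_iw / D_dw
EC_dw = 1 * 302 / 92
EC_dw = 302 / 92

3.2826 dS/m


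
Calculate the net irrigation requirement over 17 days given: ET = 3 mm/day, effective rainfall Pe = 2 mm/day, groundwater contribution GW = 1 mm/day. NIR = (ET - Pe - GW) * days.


Daily deficit = ET - Pe - GW = 3 - 2 - 1 = 0 mm/day
NIR = 0 * 17 = 0 mm

0 mm


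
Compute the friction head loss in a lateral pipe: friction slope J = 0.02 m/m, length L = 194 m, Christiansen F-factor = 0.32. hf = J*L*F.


hf = J * L * F = 0.02 * 194 * 0.32 = 1.2416 m

1.2416 m


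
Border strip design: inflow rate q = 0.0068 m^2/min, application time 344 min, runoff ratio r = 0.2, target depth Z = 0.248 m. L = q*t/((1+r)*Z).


L = q*t/((1+r)*Z)
L = 0.0068*344/((1+0.2)*0.248)
L = 2.3392/0.2976

7.8602 m


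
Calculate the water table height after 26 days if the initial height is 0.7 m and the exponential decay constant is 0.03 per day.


m = m0 * exp(-k*t)
m = 0.7 * exp(-0.03 * 26)
m = 0.7 * exp(-0.7800)

0.3209 m


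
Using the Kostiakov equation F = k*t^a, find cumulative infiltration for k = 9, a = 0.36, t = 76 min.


F = k * t^a = 9 * 76^0.36
F = 9 * 4.754369

42.7893 mm


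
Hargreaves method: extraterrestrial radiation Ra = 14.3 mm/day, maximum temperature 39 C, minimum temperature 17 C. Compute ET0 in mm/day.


Tmean = (Tmax + Tmin)/2 = (39 + 17)/2 = 28.0
ET0 = 0.0023 * 14.3 * (28.0 + 17.8) * sqrt(39 - 17)
ET0 = 0.0023 * 14.3 * 45.8 * 4.690416

7.0655 mm/day


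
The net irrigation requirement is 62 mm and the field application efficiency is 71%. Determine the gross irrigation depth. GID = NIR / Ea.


Ea = 71% = 0.71
GID = NIR / Ea = 62 / 0.71 = 87.3239 mm

87.3239 mm


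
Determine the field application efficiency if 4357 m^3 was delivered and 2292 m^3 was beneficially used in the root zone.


Ea = V_root / V_field * 100 = 2292 / 4357 * 100 = 52.6050%

52.6050 %


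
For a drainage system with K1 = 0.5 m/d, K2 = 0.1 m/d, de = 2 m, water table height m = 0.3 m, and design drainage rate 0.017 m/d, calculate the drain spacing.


S^2 = 8*K2*de*m/q + 4*K1*m^2/q
S^2 = 8*0.1*2*0.3/0.017 + 4*0.5*0.3^2/0.017
S = sqrt(38.8235)

6.2309 m


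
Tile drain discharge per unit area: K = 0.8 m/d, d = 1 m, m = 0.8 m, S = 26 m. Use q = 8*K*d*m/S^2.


q = 8*K*d*m/S^2
q = 8*0.8*1*0.8/26^2
q = 5.1200 / 676

0.0076 m/d


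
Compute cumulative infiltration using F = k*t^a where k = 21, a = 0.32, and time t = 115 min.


F = k * t^a = 21 * 115^0.32
F = 21 * 4.564816

95.8611 mm


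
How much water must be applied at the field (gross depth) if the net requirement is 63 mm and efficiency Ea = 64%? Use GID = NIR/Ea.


Ea = 64% = 0.64
GID = NIR / Ea = 63 / 0.64 = 98.4375 mm

98.4375 mm


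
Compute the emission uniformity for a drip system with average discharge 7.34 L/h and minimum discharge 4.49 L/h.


EU = (q_min/q_avg)*100 = (4.49/7.34)*100 = 61.1717%

61.1717 %


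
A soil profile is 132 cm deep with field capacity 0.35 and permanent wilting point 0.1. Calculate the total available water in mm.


AWC = (FC - PWP) * d * 10
AWC = (0.35 - 0.1) * 132 * 10
AWC = 0.2500 * 132 * 10

330.0000 mm


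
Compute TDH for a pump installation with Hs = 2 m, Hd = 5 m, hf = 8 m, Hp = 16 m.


TDH = Hs + Hd + hf + Hp = 2 + 5 + 8 + 16 = 31

31 m


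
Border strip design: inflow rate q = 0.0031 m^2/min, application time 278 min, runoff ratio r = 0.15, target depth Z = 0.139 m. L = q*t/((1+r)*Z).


L = q*t/((1+r)*Z)
L = 0.0031*278/((1+0.15)*0.139)
L = 0.8618/0.15985

5.3913 m


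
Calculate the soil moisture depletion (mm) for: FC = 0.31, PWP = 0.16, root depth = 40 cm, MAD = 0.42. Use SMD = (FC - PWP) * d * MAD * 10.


SMD = (FC - PWP) * d * MAD * 10
SMD = (0.31 - 0.16) * 40 * 0.42 * 10
SMD = 0.1500 * 40 * 0.42 * 10

25.2000 mm


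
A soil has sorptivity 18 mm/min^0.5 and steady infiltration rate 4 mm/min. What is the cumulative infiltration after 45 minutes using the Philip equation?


F = S*sqrt(t) + A*t
F = 18*sqrt(45) + 4*45
F = 18*6.708204 + 180

300.7477 mm


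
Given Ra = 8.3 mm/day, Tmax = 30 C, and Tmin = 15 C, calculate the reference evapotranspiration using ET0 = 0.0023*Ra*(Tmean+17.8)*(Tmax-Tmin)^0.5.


Tmean = (Tmax + Tmin)/2 = (30 + 15)/2 = 22.5
ET0 = 0.0023 * 8.3 * (22.5 + 17.8) * sqrt(30 - 15)
ET0 = 0.0023 * 8.3 * 40.3 * 3.872983

2.9796 mm/day


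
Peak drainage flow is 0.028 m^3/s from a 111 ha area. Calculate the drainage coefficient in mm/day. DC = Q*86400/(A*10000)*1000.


DC = Q * 86400 / (A * 10000) * 1000
DC = 0.028 * 86400 / (111 * 10000) * 1000
DC = 2419200.0000 / 1110000

2.1795 mm/day


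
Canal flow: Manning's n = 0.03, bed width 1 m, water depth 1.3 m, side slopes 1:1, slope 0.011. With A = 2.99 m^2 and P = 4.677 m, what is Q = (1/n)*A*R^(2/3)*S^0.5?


R = A/P = 2.99/4.677 = 0.639299
Q = (1/0.03) * 2.99 * 0.639299^(2/3) * 0.011^0.5

7.7574 m^3/s


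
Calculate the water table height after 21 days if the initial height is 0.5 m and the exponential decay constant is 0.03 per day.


m = m0 * exp(-k*t)
m = 0.5 * exp(-0.03 * 21)
m = 0.5 * exp(-0.6300)

0.2663 m


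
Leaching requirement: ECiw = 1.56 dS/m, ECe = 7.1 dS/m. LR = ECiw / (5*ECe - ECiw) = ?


LR = ECiw / (5*ECe - ECiw)
LR = 1.56 / (5*7.1 - 1.56)
LR = 1.56 / 33.9400

0.0460


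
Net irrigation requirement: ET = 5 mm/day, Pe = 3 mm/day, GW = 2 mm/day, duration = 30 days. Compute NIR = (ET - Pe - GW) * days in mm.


Daily deficit = ET - Pe - GW = 5 - 3 - 2 = 0 mm/day
NIR = 0 * 30 = 0 mm

0 mm


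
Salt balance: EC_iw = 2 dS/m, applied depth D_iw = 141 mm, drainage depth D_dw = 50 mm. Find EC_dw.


EC_dw = EC_iw * D_iw / D_dw
EC_dw = 2 * 141 / 50
EC_dw = 282 / 50

5.6400 dS/m


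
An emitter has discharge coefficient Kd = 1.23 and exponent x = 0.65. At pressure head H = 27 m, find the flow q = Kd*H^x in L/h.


q = Kd * H^x = 1.23 * 27^0.65 = 1.23 * 8.518957

10.4783 L/h


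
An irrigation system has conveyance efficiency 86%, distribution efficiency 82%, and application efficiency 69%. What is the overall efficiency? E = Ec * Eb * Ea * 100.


Ec = 0.86, Eb = 0.82, Ea = 0.69
E = 0.86 * 0.82 * 0.69 * 100 = 48.6588%

48.6588 %


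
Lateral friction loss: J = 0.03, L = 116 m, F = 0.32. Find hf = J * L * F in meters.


hf = J * L * F = 0.03 * 116 * 0.32 = 1.1136 m

1.1136 m


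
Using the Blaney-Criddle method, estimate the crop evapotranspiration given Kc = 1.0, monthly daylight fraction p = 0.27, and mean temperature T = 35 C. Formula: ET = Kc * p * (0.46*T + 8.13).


ET = Kc * p * (0.46*T + 8.13)
ET = 1.0 * 0.27 * (0.46*35 + 8.13)
ET = 1.0 * 0.27 * 24.2300

6.5421 mm/day


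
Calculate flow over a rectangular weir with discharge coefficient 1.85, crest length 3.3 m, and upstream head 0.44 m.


Q = C * L * H^(3/2) = 1.85 * 3.3 * 0.44^1.5 = 1.85 * 3.3 * 0.291863

1.7818 m^3/s


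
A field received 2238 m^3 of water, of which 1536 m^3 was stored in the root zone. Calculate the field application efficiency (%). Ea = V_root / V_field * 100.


Ea = V_root / V_field * 100 = 1536 / 2238 * 100 = 68.6327%

68.6327 %


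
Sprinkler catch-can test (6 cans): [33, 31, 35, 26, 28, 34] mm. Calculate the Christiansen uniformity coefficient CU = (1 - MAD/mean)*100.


mean = 31.166667 mm
MAD = 2.833333 mm
CU = (1 - 2.833333/31.166667)*100

90.9091 %


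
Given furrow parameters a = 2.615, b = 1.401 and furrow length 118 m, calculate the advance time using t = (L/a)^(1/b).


t = (L/a)^(1/b)
t = (118/2.615)^(1/1.401)
t = 45.124283^(1/1.401)

15.1662 min


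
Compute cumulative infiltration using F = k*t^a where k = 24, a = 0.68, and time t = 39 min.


F = k * t^a = 24 * 39^0.68
F = 24 * 12.076023

289.8246 mm


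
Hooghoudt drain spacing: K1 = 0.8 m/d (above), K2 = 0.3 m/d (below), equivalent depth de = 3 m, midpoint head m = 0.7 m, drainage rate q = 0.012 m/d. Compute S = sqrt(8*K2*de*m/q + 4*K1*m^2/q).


S^2 = 8*K2*de*m/q + 4*K1*m^2/q
S^2 = 8*0.3*3*0.7/0.012 + 4*0.8*0.7^2/0.012
S = sqrt(550.6667)

23.4663 m


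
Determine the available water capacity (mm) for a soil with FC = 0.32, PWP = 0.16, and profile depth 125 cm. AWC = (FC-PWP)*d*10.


AWC = (FC - PWP) * d * 10
AWC = (0.32 - 0.16) * 125 * 10
AWC = 0.1600 * 125 * 10

200.0000 mm


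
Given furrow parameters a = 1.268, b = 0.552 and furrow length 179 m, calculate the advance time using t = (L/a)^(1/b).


t = (L/a)^(1/b)
t = (179/1.268)^(1/0.552)
t = 141.167192^(1/0.552)

7842.3324 min


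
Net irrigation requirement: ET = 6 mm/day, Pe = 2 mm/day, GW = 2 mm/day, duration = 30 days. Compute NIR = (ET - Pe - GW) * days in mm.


Daily deficit = ET - Pe - GW = 6 - 2 - 2 = 2 mm/day
NIR = 2 * 30 = 60 mm

60.0000 mm


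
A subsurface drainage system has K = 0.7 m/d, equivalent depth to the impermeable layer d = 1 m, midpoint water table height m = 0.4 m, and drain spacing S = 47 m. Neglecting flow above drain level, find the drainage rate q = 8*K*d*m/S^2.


q = 8*K*d*m/S^2
q = 8*0.7*1*0.4/47^2
q = 2.2400 / 2209

0.0010 m/d


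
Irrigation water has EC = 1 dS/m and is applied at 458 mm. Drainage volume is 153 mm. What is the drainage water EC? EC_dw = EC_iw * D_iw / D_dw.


EC_dw = EC_iw * D_iw / D_dw
EC_dw = 1 * 458 / 153
EC_dw = 458 / 153

2.9935 dS/m


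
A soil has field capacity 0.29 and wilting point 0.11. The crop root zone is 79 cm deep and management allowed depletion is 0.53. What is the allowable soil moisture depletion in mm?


SMD = (FC - PWP) * d * MAD * 10
SMD = (0.29 - 0.11) * 79 * 0.53 * 10
SMD = 0.1800 * 79 * 0.53 * 10

75.3660 mm


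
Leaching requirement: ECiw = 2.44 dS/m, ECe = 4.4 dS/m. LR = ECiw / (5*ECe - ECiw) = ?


LR = ECiw / (5*ECe - ECiw)
LR = 2.44 / (5*4.4 - 2.44)
LR = 2.44 / 19.5600

0.1247


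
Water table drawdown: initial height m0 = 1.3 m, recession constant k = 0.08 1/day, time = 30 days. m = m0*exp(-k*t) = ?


m = m0 * exp(-k*t)
m = 1.3 * exp(-0.08 * 30)
m = 1.3 * exp(-2.4000)

0.1179 m


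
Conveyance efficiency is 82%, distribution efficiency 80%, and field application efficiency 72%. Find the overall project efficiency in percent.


Ec = 0.82, Eb = 0.8, Ea = 0.72
E = 0.82 * 0.8 * 0.72 * 100 = 47.2320%

47.2320 %


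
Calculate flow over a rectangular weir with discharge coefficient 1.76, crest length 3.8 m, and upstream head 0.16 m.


Q = C * L * H^(3/2) = 1.76 * 3.8 * 0.16^1.5 = 1.76 * 3.8 * 0.064000

0.4280 m^3/s


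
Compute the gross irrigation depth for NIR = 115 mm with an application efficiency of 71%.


Ea = 71% = 0.71
GID = NIR / Ea = 115 / 0.71 = 161.9718 mm

161.9718 mm


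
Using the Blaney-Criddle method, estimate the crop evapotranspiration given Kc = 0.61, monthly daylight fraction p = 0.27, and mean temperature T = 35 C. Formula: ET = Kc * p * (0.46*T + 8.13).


ET = Kc * p * (0.46*T + 8.13)
ET = 0.61 * 0.27 * (0.46*35 + 8.13)
ET = 0.61 * 0.27 * 24.2300

3.9907 mm/day


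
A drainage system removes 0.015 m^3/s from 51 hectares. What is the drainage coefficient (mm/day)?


DC = Q * 86400 / (A * 10000) * 1000
DC = 0.015 * 86400 / (51 * 10000) * 1000
DC = 1296000.0000 / 510000

2.5412 mm/day


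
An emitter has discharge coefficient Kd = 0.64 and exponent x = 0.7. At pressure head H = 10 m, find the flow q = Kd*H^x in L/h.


q = Kd * H^x = 0.64 * 10^0.7 = 0.64 * 5.011872

3.2076 L/h


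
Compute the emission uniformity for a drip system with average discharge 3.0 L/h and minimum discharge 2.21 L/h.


EU = (q_min/q_avg)*100 = (2.21/3.0)*100 = 73.6667%

73.6667 %


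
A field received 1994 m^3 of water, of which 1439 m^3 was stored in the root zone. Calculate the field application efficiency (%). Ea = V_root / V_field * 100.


Ea = V_root / V_field * 100 = 1439 / 1994 * 100 = 72.1665%

72.1665 %


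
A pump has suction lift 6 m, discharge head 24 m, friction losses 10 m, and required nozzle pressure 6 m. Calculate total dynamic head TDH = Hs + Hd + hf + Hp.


TDH = Hs + Hd + hf + Hp = 6 + 24 + 10 + 6 = 46

46 m


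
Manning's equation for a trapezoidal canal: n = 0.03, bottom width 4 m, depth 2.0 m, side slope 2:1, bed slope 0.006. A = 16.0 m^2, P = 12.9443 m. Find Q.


R = A/P = 16.0/12.9443 = 1.236065
Q = (1/0.03) * 16.0 * 1.236065^(2/3) * 0.006^0.5

47.5812 m^3/s


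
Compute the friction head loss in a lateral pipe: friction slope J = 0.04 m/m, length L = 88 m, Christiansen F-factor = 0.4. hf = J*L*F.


hf = J * L * F = 0.04 * 88 * 0.4 = 1.4080 m

1.4080 m


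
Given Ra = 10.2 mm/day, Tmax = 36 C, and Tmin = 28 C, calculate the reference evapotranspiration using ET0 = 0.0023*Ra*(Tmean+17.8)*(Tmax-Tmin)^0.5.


Tmean = (Tmax + Tmin)/2 = (36 + 28)/2 = 32.0
ET0 = 0.0023 * 10.2 * (32.0 + 17.8) * sqrt(36 - 28)
ET0 = 0.0023 * 10.2 * 49.8 * 2.828427

3.3045 mm/day


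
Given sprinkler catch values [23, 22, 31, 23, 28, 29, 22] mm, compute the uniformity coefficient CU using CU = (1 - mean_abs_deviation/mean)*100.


mean = 25.428571 mm
MAD = 3.346939 mm
CU = (1 - 3.346939/25.428571)*100

86.8379 %


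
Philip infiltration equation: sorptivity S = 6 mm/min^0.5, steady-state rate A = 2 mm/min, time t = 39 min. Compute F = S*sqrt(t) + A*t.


F = S*sqrt(t) + A*t
F = 6*sqrt(39) + 2*39
F = 6*6.244998 + 78

115.4700 mm


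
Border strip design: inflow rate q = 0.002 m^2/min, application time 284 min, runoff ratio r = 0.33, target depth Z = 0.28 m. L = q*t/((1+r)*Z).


L = q*t/((1+r)*Z)
L = 0.002*284/((1+0.33)*0.28)
L = 0.568/0.3724

1.5252 m


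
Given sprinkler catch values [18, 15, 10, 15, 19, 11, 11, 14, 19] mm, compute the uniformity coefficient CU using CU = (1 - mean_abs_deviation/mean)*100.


mean = 14.666667 mm
MAD = 2.814815 mm
CU = (1 - 2.814815/14.666667)*100

80.8081 %


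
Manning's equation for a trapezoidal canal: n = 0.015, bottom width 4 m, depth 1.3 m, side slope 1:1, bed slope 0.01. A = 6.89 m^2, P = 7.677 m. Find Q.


R = A/P = 6.89/7.677 = 0.897486
Q = (1/0.015) * 6.89 * 0.897486^(2/3) * 0.01^0.5

42.7379 m^3/s


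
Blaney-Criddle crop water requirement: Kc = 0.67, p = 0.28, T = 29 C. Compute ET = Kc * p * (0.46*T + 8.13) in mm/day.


ET = Kc * p * (0.46*T + 8.13)
ET = 0.67 * 0.28 * (0.46*29 + 8.13)
ET = 0.67 * 0.28 * 21.4700

4.0278 mm/day
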